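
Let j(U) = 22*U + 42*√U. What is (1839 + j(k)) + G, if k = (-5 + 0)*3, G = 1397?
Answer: 2906 + 42*I*√15 ≈ 2906.0 + 162.67*I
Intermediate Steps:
k = -15 (k = -5*3 = -15)
(1839 + j(k)) + G = (1839 + (22*(-15) + 42*√(-15))) + 1397 = (1839 + (-330 + 42*(I*√15))) + 1397 = (1839 + (-330 + 42*I*√15)) + 1397 = (1509 + 42*I*√15) + 1397 = 2906 + 42*I*√15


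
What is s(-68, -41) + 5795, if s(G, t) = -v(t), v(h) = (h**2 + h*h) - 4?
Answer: 2437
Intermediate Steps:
v(h) = -4 + 2*h**2 (v(h) = (h**2 + h**2) - 4 = 2*h**2 - 4 = -4 + 2*h**2)
s(G, t) = 4 - 2*t**2 (s(G, t) = -(-4 + 2*t**2) = 4 - 2*t**2)
s(-68, -41) + 5795 = (4 - 2*(-41)**2) + 5795 = (4 - 2*1681) + 5795 = (4 - 3362) + 5795 = -3358 + 5795 = 2437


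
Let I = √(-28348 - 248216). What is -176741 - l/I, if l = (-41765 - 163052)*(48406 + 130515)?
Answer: -176741 - 36646062457*I*√69141/138282 ≈ -1.7674e+5 - 6.9683e+7*I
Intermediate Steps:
l = -36646062457 (l = -204817*178921 = -36646062457)
I = 2*I*√69141 (I = √(-276564) = 2*I*√69141 ≈ 525.89*I)
-176741 - l/I = -176741 - (-36646062457)/(2*I*√69141) = -176741 - (-36646062457)*(-I*√69141/138282) = -176741 - 36646062457*I*√69141/138282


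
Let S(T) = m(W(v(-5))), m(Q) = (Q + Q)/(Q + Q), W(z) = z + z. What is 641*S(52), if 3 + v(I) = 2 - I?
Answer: 641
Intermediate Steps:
v(I) = -1 - I (v(I) = -3 + (2 - I) = -1 - I)
W(z) = 2*z
m(Q) = 1 (m(Q) = (2*Q)/((2*Q)) = (2*Q)*(1/(2*Q)) = 1)
S(T) = 1
641*S(52) = 641*1 = 641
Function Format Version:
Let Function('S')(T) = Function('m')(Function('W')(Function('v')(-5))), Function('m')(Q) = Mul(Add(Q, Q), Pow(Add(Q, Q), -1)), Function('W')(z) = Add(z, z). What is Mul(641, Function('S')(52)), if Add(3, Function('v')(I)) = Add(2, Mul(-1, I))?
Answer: 641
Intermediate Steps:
Function('v')(I) = Add(-1, Mul(-1, I)) (Function('v')(I) = Add(-3, Add(2, Mul(-1, I))) = Add(-1, Mul(-1, I)))
Function('W')(z) = Mul(2, z)
Function('m')(Q) = 1 (Function('m')(Q) = Mul(Mul(2, Q), Pow(Mul(2, Q), -1)) = Mul(Mul(2, Q), Mul(Rational(1, 2), Pow(Q, -1))) = 1)
Function('S')(T) = 1
Mul(641, Function('S')(52)) = Mul(641, 1) = 641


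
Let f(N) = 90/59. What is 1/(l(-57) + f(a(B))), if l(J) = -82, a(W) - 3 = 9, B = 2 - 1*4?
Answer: -59/4748 ≈ -0.012426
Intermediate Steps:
B = -2 (B = 2 - 4 = -2)
a(W) = 12 (a(W) = 3 + 9 = 12)
f(N) = 90/59 (f(N) = 90*(1/59) = 90/59)
1/(l(-57) + f(a(B))) = 1/(-82 + 90/59) = 1/(-4748/59) = -59/4748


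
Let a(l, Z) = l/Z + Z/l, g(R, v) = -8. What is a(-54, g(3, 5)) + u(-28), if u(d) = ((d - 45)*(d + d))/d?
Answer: -15023/108 ≈ -139.10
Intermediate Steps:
a(l, Z) = Z/l + l/Z
u(d) = -90 + 2*d (u(d) = ((-45 + d)*(2*d))/d = (2*d*(-45 + d))/d = -90 + 2*d)
a(-54, g(3, 5)) + u(-28) = (-8/(-54) - 54/(-8)) + (-90 + 2*(-28)) = (-8*(-1/54) - 54*(-1/8)) + (-90 - 56) = (4/27 + 27/4) - 146 = 745/108 - 146 = -15023/108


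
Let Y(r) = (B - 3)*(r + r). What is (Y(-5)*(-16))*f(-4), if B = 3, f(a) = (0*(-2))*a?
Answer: 0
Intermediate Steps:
f(a) = 0 (f(a) = 0*a = 0)
Y(r) = 0 (Y(r) = (3 - 3)*(r + r) = 0*(2*r) = 0)
(Y(-5)*(-16))*f(-4) = (0*(-16))*0 = 0*0 = 0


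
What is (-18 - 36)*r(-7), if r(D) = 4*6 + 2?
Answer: -1404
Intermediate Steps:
r(D) = 26 (r(D) = 24 + 2 = 26)
(-18 - 36)*r(-7) = (-18 - 36)*26 = -54*26 = -1404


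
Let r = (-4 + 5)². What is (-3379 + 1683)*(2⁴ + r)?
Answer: -28832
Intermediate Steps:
r = 1 (r = 1² = 1)
(-3379 + 1683)*(2⁴ + r) = (-3379 + 1683)*(2⁴ + 1) = -1696*(16 + 1) = -1696*17 = -28832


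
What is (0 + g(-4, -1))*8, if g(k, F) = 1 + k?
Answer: -24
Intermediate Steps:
(0 + g(-4, -1))*8 = (0 + (1 - 4))*8 = (0 - 3)*8 = -3*8 = -24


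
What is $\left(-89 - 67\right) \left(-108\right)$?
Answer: $16848$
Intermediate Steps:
$\left(-89 - 67\right) \left(-108\right) = \left(-156\right) \left(-108\right) = 16848$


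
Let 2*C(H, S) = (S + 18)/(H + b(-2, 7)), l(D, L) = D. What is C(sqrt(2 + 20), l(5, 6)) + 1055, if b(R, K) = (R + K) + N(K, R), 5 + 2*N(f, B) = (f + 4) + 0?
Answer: 22201/21 - 23*sqrt(22)/84 ≈ 1055.9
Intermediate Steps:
N(f, B) = -1/2 + f/2 (N(f, B) = -5/2 + ((f + 4) + 0)/2 = -5/2 + ((4 + f) + 0)/2 = -5/2 + (4 + f)/2 = -5/2 + (2 + f/2) = -1/2 + f/2)
b(R, K) = -1/2 + R + 3*K/2 (b(R, K) = (R + K) + (-1/2 + K/2) = (K + R) + (-1/2 + K/2) = -1/2 + R + 3*K/2)
C(H, S) = (18 + S)/(2*(8 + H)) (C(H, S) = ((S + 18)/(H + (-1/2 - 2 + (3/2)*7)))/2 = ((18 + S)/(H + (-1/2 - 2 + 21/2)))/2 = ((18 + S)/(H + 8))/2 = ((18 + S)/(8 + H))/2 = (18 + S)/(2*(8 + H)))
C(sqrt(2 + 20), l(5, 6)) + 1055 = (18 + 5)/(2*(8 + sqrt(2 + 20))) + 1055 = (1/2)*23/(8 + sqrt(22)) + 1055 = 23/(2*(8 + sqrt(22))) + 1055 = 1055 + 23/(2*(8 + sqrt(22)))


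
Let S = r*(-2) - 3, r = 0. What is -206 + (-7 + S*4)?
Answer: -225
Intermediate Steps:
S = -3 (S = 0*(-2) - 3 = 0 - 3 = -3)
-206 + (-7 + S*4) = -206 + (-7 - 3*4) = -206 + (-7 - 12) = -206 - 19 = -225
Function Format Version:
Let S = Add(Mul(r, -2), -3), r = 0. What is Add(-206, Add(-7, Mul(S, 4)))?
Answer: -225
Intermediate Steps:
S = -3 (S = Add(Mul(0, -2), -3) = Add(0, -3) = -3)
Add(-206, Add(-7, Mul(S, 4))) = Add(-206, Add(-7, Mul(-3, 4))) = Add(-206, Add(-7, -12)) = Add(-206, -19) = -225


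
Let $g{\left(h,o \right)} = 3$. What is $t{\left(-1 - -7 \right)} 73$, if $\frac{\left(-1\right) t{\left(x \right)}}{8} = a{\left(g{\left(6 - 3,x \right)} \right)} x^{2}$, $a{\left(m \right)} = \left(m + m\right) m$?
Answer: $-378432$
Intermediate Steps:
$a{\left(m \right)} = 2 m^{2}$ ($a{\left(m \right)} = 2 m m = 2 m^{2}$)
$t{\left(x \right)} = - 144 x^{2}$ ($t{\left(x \right)} = - 8 \cdot 2 \cdot 3^{2} x^{2} = - 8 \cdot 2 \cdot 9 x^{2} = - 8 \cdot 18 x^{2} = - 144 x^{2}$)
$t{\left(-1 - -7 \right)} 73 = - 144 \left(-1 - -7\right)^{2} \cdot 73 = - 144 \left(-1 + 7\right)^{2} \cdot 73 = - 144 \cdot 6^{2} \cdot 73 = \left(-144\right) 36 \cdot 73 = \left(-5184\right) 73 = -378432$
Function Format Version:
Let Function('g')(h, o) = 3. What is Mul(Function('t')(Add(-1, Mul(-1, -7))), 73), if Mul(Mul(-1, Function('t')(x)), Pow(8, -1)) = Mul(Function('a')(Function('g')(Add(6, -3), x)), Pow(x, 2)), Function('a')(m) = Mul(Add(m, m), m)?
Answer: -378432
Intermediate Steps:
Function('a')(m) = Mul(2, Pow(m, 2)) (Function('a')(m) = Mul(Mul(2, m), m) = Mul(2, Pow(m, 2)))
Function('t')(x) = Mul(-144, Pow(x, 2)) (Function('t')(x) = Mul(-8, Mul(Mul(2, Pow(3, 2)), Pow(x, 2))) = Mul(-8, Mul(Mul(2, 9), Pow(x, 2))) = Mul(-8, Mul(18, Pow(x, 2))) = Mul(-144, Pow(x, 2)))
Mul(Function('t')(Add(-1, Mul(-1, -7))), 73) = Mul(Mul(-144, Pow(Add(-1, Mul(-1, -7)), 2)), 73) = Mul(Mul(-144, Pow(Add(-1, 7), 2)), 73) = Mul(Mul(-144, Pow(6, 2)), 73) = Mul(Mul(-144, 36), 73) = Mul(-5184, 73) = -378432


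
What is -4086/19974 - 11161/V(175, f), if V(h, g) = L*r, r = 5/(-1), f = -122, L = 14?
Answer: 37107299/233030 ≈ 159.24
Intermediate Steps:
r = -5 (r = 5*(-1) = -5)
V(h, g) = -70 (V(h, g) = 14*(-5) = -70)
-4086/19974 - 11161/V(175, f) = -4086/19974 - 11161/(-70) = -4086*1/19974 - 11161*(-1/70) = -681/3329 + 11161/70 = 37107299/233030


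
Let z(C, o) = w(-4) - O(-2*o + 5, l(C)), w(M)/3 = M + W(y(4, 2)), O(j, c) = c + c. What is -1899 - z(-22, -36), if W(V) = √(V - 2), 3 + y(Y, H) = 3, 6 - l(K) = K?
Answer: -1831 - 3*I*√2 ≈ -1831.0 - 4.2426*I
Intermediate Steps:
l(K) = 6 - K
O(j, c) = 2*c
y(Y, H) = 0 (y(Y, H) = -3 + 3 = 0)
W(V) = √(-2 + V)
w(M) = 3*M + 3*I*√2 (w(M) = 3*(M + √(-2 + 0)) = 3*(M + √(-2)) = 3*(M + I*√2) = 3*M + 3*I*√2)
z(C, o) = -24 + 2*C + 3*I*√2 (z(C, o) = (3*(-4) + 3*I*√2) - 2*(6 - C) = (-12 + 3*I*√2) - (12 - 2*C) = (-12 + 3*I*√2) + (-12 + 2*C) = -24 + 2*C + 3*I*√2)
-1899 - z(-22, -36) = -1899 - (-24 + 2*(-22) + 3*I*√2) = -1899 - (-24 - 44 + 3*I*√2) = -1899 - (-68 + 3*I*√2) = -1899 + (68 - 3*I*√2) = -1831 - 3*I*√2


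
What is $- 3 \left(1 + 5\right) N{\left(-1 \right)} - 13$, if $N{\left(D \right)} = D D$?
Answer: $-31$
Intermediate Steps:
$N{\left(D \right)} = D^{2}$
$- 3 \left(1 + 5\right) N{\left(-1 \right)} - 13 = - 3 \left(1 + 5\right) \left(-1\right)^{2} - 13 = \left(-3\right) 6 \cdot 1 - 13 = \left(-18\right) 1 - 13 = -18 - 13 = -31$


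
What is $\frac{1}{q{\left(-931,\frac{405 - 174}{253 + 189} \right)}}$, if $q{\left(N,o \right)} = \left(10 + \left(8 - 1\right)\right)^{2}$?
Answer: $\frac{1}{289} \approx 0.0034602$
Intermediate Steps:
$q{\left(N,o \right)} = 289$ ($q{\left(N,o \right)} = \left(10 + \left(8 - 1\right)\right)^{2} = \left(10 + 7\right)^{2} = 17^{2} = 289$)
$\frac{1}{q{\left(-931,\frac{405 - 174}{253 + 189} \right)}} = \frac{1}{289}$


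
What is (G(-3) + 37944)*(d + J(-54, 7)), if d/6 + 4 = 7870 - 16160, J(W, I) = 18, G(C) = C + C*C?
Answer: -1887860700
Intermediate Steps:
G(C) = C + C**2
d = -49764 (d = -24 + 6*(7870 - 16160) = -24 + 6*(-8290) = -24 - 49740 = -49764)
(G(-3) + 37944)*(d + J(-54, 7)) = (-3*(1 - 3) + 37944)*(-49764 + 18) = (-3*(-2) + 37944)*(-49746) = (6 + 37944)*(-49746) = 37950*(-49746) = -1887860700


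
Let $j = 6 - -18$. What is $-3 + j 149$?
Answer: $3573$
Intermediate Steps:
$j = 24$ ($j = 6 + 18 = 24$)
$-3 + j 149 = -3 + 24 \cdot 149 = -3 + 3576 = 3573$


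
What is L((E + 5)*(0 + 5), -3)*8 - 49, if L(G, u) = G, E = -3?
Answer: 31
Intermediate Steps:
L((E + 5)*(0 + 5), -3)*8 - 49 = ((-3 + 5)*(0 + 5))*8 - 49 = (2*5)*8 - 49 = 10*8 - 49 = 80 - 49 = 31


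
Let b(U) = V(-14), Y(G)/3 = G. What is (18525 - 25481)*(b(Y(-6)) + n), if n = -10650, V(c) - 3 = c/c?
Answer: 74053576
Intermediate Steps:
V(c) = 4 (V(c) = 3 + c/c = 3 + 1 = 4)
Y(G) = 3*G
b(U) = 4
(18525 - 25481)*(b(Y(-6)) + n) = (18525 - 25481)*(4 - 10650) = -6956*(-10646) = 74053576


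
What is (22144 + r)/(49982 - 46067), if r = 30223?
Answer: 52367/3915 ≈ 13.376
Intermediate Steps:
(22144 + r)/(49982 - 46067) = (22144 + 30223)/(49982 - 46067) = 52367/3915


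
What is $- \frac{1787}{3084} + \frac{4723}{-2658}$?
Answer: $- \frac{3219263}{1366212} \approx -2.3563$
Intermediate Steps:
$- \frac{1787}{3084} + \frac{4723}{-2658} = \left(-1787\right) \frac{1}{3084} + 4723 \left(- \frac{1}{2658}\right) = - \frac{1787}{3084} - \frac{4723}{2658} = - \frac{3219263}{1366212}$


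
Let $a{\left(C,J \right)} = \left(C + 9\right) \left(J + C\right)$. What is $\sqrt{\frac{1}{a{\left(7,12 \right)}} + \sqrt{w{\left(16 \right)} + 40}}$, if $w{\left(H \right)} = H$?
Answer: $\frac{\sqrt{19 + 11552 \sqrt{14}}}{76} \approx 2.7362$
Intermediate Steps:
$a{\left(C,J \right)} = \left(9 + C\right) \left(C + J\right)$
$\sqrt{\frac{1}{a{\left(7,12 \right)}} + \sqrt{w{\left(16 \right)} + 40}} = \sqrt{\frac{1}{7^{2} + 9 \cdot 7 + 9 \cdot 12 + 7 \cdot 12} + \sqrt{16 + 40}} = \sqrt{\frac{1}{49 + 63 + 108 + 84} + \sqrt{56}} = \sqrt{\frac{1}{304} + 2 \sqrt{14}}$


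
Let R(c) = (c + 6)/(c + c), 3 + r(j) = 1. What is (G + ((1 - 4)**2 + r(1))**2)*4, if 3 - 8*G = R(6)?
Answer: 197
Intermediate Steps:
r(j) = -2 (r(j) = -3 + 1 = -2)
R(c) = (6 + c)/(2*c) (R(c) = (6 + c)/((2*c)) = (6 + c)*(1/(2*c)) = (6 + c)/(2*c))
G = 1/4 (G = 3/8 - (6 + 6)/(16*6) = 3/8 - 12/(16*6) = 3/8 - 1/8*1 = 3/8 - 1/8 = 1/4 ≈ 0.25000)
(G + ((1 - 4)**2 + r(1))**2)*4 = (1/4 + ((1 - 4)**2 - 2)**2)*4 = (1/4 + ((-3)**2 - 2)**2)*4 = (1/4 + (9 - 2)**2)*4 = (1/4 + 7**2)*4 = (1/4 + 49)*4 = (197/4)*4 = 197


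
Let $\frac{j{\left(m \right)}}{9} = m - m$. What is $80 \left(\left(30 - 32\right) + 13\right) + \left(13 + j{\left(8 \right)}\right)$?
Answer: $893$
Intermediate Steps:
$j{\left(m \right)} = 0$ ($j{\left(m \right)} = 9 \left(m - m\right) = 9 \cdot 0 = 0$)
$80 \left(\left(30 - 32\right) + 13\right) + \left(13 + j{\left(8 \right)}\right) = 80 \left(\left(30 - 32\right) + 13\right) + \left(13 + 0\right) = 80 \left(-2 + 13\right) + 13 = 80 \cdot 11 + 13 = 880 + 13 = 893$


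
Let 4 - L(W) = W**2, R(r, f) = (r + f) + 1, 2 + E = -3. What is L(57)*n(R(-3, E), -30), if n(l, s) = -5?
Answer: 16225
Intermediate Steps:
E = -5 (E = -2 - 3 = -5)
R(r, f) = 1 + f + r (R(r, f) = (f + r) + 1 = 1 + f + r)
L(W) = 4 - W**2
L(57)*n(R(-3, E), -30) = (4 - 1*57**2)*(-5) = (4 - 1*3249)*(-5) = (4 - 3249)*(-5) = -3245*(-5) = 16225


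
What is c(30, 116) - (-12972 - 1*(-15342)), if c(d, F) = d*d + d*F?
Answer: 2010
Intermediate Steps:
c(d, F) = d**2 + F*d
c(30, 116) - (-12972 - 1*(-15342)) = 30*(116 + 30) - (-12972 - 1*(-15342)) = 30*146 - (-12972 + 15342) = 4380 - 1*2370 = 4380 - 2370 = 2010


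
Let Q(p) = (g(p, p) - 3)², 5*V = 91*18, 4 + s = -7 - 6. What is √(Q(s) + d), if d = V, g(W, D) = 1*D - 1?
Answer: 3*√2135/5 ≈ 27.724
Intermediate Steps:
g(W, D) = -1 + D (g(W, D) = D - 1 = -1 + D)
s = -17 (s = -4 + (-7 - 6) = -4 - 13 = -17)
V = 1638/5 (V = (91*18)/5 = (⅕)*1638 = 1638/5 ≈ 327.60)
Q(p) = (-4 + p)² (Q(p) = ((-1 + p) - 3)² = (-4 + p)²)
d = 1638/5 ≈ 327.60
√(Q(s) + d) = √((-4 - 17)² + 1638/5) = √((-21)² + 1638/5) = √(441 + 1638/5) = √(3843/5) = 3*√2135/5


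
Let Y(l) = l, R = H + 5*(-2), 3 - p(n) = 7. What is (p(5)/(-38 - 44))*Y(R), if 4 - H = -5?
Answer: -2/41 ≈ -0.048781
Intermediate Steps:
H = 9 (H = 4 - 1*(-5) = 4 + 5 = 9)
p(n) = -4 (p(n) = 3 - 1*7 = 3 - 7 = -4)
R = -1 (R = 9 + 5*(-2) = 9 - 10 = -1)
(p(5)/(-38 - 44))*Y(R) = -4/(-38 - 44)*(-1) = -4/(-82)*(-1) = -4*(-1/82)*(-1) = (2/41)*(-1) = -2/41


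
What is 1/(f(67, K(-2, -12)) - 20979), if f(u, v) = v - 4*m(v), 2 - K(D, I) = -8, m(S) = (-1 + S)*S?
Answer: -1/21329 ≈ -4.6885e-5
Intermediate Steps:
m(S) = S*(-1 + S)
K(D, I) = 10 (K(D, I) = 2 - 1*(-8) = 2 + 8 = 10)
f(u, v) = v - 4*v*(-1 + v)
1/(f(67, K(-2, -12)) - 20979) = 1/(10*(5 - 4*10) - 20979) = 1/(10*(5 - 40) - 20979) = 1/(10*(-35) - 20979) = 1/(-350 - 20979) = 1/(-21329) = -1/21329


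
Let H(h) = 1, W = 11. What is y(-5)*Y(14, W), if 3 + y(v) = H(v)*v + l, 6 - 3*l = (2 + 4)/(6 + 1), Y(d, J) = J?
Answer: -484/7 ≈ -69.143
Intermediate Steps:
l = 12/7 (l = 2 - (2 + 4)/(3*(6 + 1)) = 2 - 2/7 = 12/7 ≈ 1.7143)
y(v) = -9/7 + v (y(v) = -3 + (1*v + 12/7) = -3 + (v + 12/7) = -3 + (12/7 + v) = -9/7 + v)
y(-5)*Y(14, W) = (-9/7 - 5)*11 = -44/7*11 = -484/7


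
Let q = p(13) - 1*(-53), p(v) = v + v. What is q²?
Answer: 6241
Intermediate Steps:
p(v) = 2*v
q = 79 (q = 2*13 - 1*(-53) = 26 + 53 = 79)
q² = 79² = 6241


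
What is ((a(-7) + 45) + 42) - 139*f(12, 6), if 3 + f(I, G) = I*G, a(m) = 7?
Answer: -9497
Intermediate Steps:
f(I, G) = -3 + G*I (f(I, G) = -3 + I*G = -3 + G*I)
((a(-7) + 45) + 42) - 139*f(12, 6) = ((7 + 45) + 42) - 139*(-3 + 6*12) = (52 + 42) - 139*(-3 + 72) = 94 - 139*69 = 94 - 9591 = -9497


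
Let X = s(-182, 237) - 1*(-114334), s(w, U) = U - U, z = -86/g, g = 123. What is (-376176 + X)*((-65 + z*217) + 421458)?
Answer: -13566734971034/123 ≈ -1.1030e+11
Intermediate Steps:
z = -86/123 ≈ -0.69919
s(w, U) = 0
X = 114334 (X = 0 - 1*(-114334) = 0 + 114334 = 114334)
(-376176 + X)*((-65 + z*217) + 421458) = (-376176 + 114334)*((-65 - 86/123*217) + 421458) = -261842*((-65 - 18662/123) + 421458) = -261842*(-26657/123 + 421458) = -261842*51812677/123 = -13566734971034/123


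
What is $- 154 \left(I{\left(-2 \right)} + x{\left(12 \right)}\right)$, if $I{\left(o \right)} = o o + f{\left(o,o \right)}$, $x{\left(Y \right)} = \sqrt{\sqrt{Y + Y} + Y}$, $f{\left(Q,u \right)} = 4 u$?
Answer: $616 - 154 \sqrt{12 + 2 \sqrt{6}} \approx -17.069$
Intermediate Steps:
$x{\left(Y \right)} = \sqrt{Y + \sqrt{2} \sqrt{Y}}$ ($x{\left(Y \right)} = \sqrt{\sqrt{2 Y} + Y} = \sqrt{\sqrt{2} \sqrt{Y} + Y} = \sqrt{Y + \sqrt{2} \sqrt{Y}}$)
$I{\left(o \right)} = o^{2} + 4 o$ ($I{\left(o \right)} = o o + 4 o = o^{2} + 4 o$)
$- 154 \left(I{\left(-2 \right)} + x{\left(12 \right)}\right) = - 154 \left(- 2 \left(4 - 2\right) + \sqrt{12 + \sqrt{2} \sqrt{12}}\right) = - 154 \left(\left(-2\right) 2 + \sqrt{12 + \sqrt{2} \cdot 2 \sqrt{3}}\right) = - 154 \left(-4 + \sqrt{12 + 2 \sqrt{6}}\right) = 616 - 154 \sqrt{12 + 2 \sqrt{6}}$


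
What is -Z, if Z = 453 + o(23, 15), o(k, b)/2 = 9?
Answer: -471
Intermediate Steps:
o(k, b) = 18 (o(k, b) = 2*9 = 18)
Z = 471 (Z = 453 + 18 = 471)
-Z = -1*471 = -471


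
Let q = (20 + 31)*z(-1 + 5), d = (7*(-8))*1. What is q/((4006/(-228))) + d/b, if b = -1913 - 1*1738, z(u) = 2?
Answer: -42341660/7312953 ≈ -5.7900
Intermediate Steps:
d = -56 (d = -56*1 = -56)
b = -3651 (b = -1913 - 1738 = -3651)
q = 102 (q = (20 + 31)*2 = 51*2 = 102)
q/((4006/(-228))) + d/b = 102/((4006/(-228))) - 56/(-3651) = 102/((4006*(-1/228))) - 56*(-1/3651) = 102/(-2003/114) + 56/3651 = 102*(-114/2003) + 56/3651 = -11628/2003 + 56/3651 = -42341660/7312953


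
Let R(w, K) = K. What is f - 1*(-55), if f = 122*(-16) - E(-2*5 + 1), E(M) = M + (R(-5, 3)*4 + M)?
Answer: -1891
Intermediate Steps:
E(M) = 12 + 2*M (E(M) = M + (3*4 + M) = M + (12 + M) = 12 + 2*M)
f = -1946 (f = 122*(-16) - (12 + 2*(-2*5 + 1)) = -1952 - (12 + 2*(-10 + 1)) = -1952 - (12 + 2*(-9)) = -1952 - (12 - 18) = -1952 - 1*(-6) = -1952 + 6 = -1946)
f - 1*(-55) = -1946 - 1*(-55) = -1946 + 55 = -1891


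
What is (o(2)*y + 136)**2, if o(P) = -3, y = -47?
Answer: 76729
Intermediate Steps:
(o(2)*y + 136)**2 = (-3*(-47) + 136)**2 = (141 + 136)**2 = 277**2 = 76729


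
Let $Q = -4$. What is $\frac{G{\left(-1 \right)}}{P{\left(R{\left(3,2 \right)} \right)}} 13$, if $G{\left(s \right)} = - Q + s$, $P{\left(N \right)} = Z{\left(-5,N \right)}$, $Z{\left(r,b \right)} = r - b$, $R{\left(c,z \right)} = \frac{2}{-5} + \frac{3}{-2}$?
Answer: $- \frac{390}{31} \approx -12.581$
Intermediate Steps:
$R{\left(c,z \right)} = - \frac{19}{10}$ ($R{\left(c,z \right)} = 2 \left(- \frac{1}{5}\right) + 3 \left(- \frac{1}{2}\right) = - \frac{2}{5} - \frac{3}{2} = - \frac{19}{10}$)
$P{\left(N \right)} = -5 - N$
$G{\left(s \right)} = 4 + s$ ($G{\left(s \right)} = \left(-1\right) \left(-4\right) + s = 4 + s$)
$\frac{G{\left(-1 \right)}}{P{\left(R{\left(3,2 \right)} \right)}} 13 = \frac{4 - 1}{-5 - - \frac{19}{10}} \cdot 13 = \frac{1}{-5 + \frac{19}{10}} \cdot 3 \cdot 13 = \frac{1}{- \frac{31}{10}} \cdot 3 \cdot 13 = \left(- \frac{10}{31}\right) 3 \cdot 13 = \left(- \frac{30}{31}\right) 13 = - \frac{390}{31}$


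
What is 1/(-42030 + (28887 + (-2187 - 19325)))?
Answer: -1/34655 ≈ -2.8856e-5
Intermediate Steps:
1/(-42030 + (28887 + (-2187 - 19325))) = 1/(-42030 + (28887 - 21512)) = 1/(-42030 + 7375) = 1/(-34655) = -1/34655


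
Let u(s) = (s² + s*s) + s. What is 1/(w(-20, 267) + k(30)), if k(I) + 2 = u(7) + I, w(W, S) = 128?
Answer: 1/261 ≈ 0.0038314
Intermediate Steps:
u(s) = s + 2*s² (u(s) = (s² + s²) + s = 2*s² + s = s + 2*s²)
k(I) = 103 + I (k(I) = -2 + (7*(1 + 2*7) + I) = -2 + (7*(1 + 14) + I) = -2 + (7*15 + I) = -2 + (105 + I) = 103 + I)
1/(w(-20, 267) + k(30)) = 1/(128 + (103 + 30)) = 1/(128 + 133) = 1/261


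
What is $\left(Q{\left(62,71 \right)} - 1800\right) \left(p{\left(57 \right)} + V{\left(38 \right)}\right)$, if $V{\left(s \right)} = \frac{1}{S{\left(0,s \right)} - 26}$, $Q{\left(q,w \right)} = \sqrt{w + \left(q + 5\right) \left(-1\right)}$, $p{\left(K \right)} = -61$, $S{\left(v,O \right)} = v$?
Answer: $\frac{1426713}{13} \approx 1.0975 \cdot 10^{5}$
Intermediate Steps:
$Q{\left(q,w \right)} = \sqrt{-5 + w - q}$ ($Q{\left(q,w \right)} = \sqrt{w + \left(5 + q\right) \left(-1\right)} = \sqrt{w - \left(5 + q\right)} = \sqrt{-5 + w - q}$)
$V{\left(s \right)} = - \frac{1}{26}$ ($V{\left(s \right)} = \frac{1}{0 - 26} = \frac{1}{-26} = - \frac{1}{26}$)
$\left(Q{\left(62,71 \right)} - 1800\right) \left(p{\left(57 \right)} + V{\left(38 \right)}\right) = \left(\sqrt{-5 + 71 - 62} - 1800\right) \left(-61 - \frac{1}{26}\right) = \left(\sqrt{-5 + 71 - 62} - 1800\right) \left(- \frac{1587}{26}\right) = \left(\sqrt{4} - 1800\right) \left(- \frac{1587}{26}\right) = \left(2 - 1800\right) \left(- \frac{1587}{26}\right) = \left(-1798\right) \left(- \frac{1587}{26}\right) = \frac{1426713}{13}$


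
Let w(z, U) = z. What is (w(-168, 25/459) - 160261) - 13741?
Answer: -174170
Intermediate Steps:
(w(-168, 25/459) - 160261) - 13741 = (-168 - 160261) - 13741 = -160429 - 13741 = -174170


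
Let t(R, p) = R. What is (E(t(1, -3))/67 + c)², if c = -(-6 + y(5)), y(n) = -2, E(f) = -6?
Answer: 280900/4489 ≈ 62.575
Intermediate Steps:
c = 8 (c = -(-6 - 2) = -1*(-8) = 8)
(E(t(1, -3))/67 + c)² = (-6/67 + 8)² = (530/67)² = 280900/4489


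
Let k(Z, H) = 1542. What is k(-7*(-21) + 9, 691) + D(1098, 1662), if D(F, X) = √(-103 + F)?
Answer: 1542 + √995 ≈ 1573.5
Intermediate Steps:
k(-7*(-21) + 9, 691) + D(1098, 1662) = 1542 + √(-103 + 1098) = 1542 + √995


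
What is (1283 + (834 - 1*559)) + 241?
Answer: 1799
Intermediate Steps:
(1283 + (834 - 1*559)) + 241 = (1283 + (834 - 559)) + 241 = (1283 + 275) + 241 = 1558 + 241 = 1799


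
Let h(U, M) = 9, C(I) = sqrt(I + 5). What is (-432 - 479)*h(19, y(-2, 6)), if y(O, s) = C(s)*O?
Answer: -8199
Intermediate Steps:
C(I) = sqrt(5 + I)
y(O, s) = O*sqrt(5 + s) (y(O, s) = sqrt(5 + s)*O = O*sqrt(5 + s))
(-432 - 479)*h(19, y(-2, 6)) = (-432 - 479)*9 = -911*9 = -8199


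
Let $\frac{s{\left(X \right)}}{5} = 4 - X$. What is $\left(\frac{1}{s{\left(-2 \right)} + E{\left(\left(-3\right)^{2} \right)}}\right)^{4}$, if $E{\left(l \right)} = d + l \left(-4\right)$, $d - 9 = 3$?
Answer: $\frac{1}{1296} \approx 0.0007716$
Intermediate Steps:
$d = 12$ ($d = 9 + 3 = 12$)
$s{\left(X \right)} = 20 - 5 X$ ($s{\left(X \right)} = 5 \left(4 - X\right) = 20 - 5 X$)
$E{\left(l \right)} = 12 - 4 l$ ($E{\left(l \right)} = 12 + l \left(-4\right) = 12 - 4 l$)
$\left(\frac{1}{s{\left(-2 \right)} + E{\left(\left(-3\right)^{2} \right)}}\right)^{4} = \left(\frac{1}{\left(20 - -10\right) + \left(12 - 4 \left(-3\right)^{2}\right)}\right)^{4} = \left(\frac{1}{\left(20 + 10\right) + \left(12 - 36\right)}\right)^{4} = \left(\frac{1}{30 + \left(12 - 36\right)}\right)^{4} = \left(\frac{1}{30 - 24}\right)^{4} = \left(\frac{1}{6}\right)^{4} = \frac{1}{1296}$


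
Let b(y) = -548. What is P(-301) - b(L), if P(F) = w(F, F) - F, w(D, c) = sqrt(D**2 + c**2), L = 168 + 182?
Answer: 849 + 301*sqrt(2) ≈ 1274.7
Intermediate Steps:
L = 350
P(F) = -F + sqrt(2)*sqrt(F**2) (P(F) = sqrt(F**2 + F**2) - F = sqrt(2*F**2) - F = sqrt(2)*sqrt(F**2) - F = -F + sqrt(2)*sqrt(F**2))
P(-301) - b(L) = (-1*(-301) + sqrt(2)*sqrt((-301)**2)) - 1*(-548) = (301 + sqrt(2)*sqrt(90601)) + 548 = (301 + sqrt(2)*301) + 548 = (301 + 301*sqrt(2)) + 548 = 849 + 301*sqrt(2)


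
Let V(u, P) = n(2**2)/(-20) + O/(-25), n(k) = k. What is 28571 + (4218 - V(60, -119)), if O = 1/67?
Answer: 54921911/1675 ≈ 32789.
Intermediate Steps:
O = 1/67 ≈ 0.014925
V(u, P) = -336/1675 (V(u, P) = 2**2/(-20) + (1/67)/(-25) = 4*(-1/20) + (1/67)*(-1/25) = -1/5 - 1/1675 = -336/1675)
28571 + (4218 - V(60, -119)) = 28571 + (4218 - 1*(-336/1675)) = 28571 + (4218 + 336/1675) = 28571 + 7065486/1675 = 54921911/1675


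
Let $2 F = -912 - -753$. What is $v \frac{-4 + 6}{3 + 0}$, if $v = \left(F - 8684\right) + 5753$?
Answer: $-2007$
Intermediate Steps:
$F = - \frac{159}{2}$ ($F = \frac{-912 - -753}{2} = \frac{-912 + 753}{2} = \frac{1}{2} \left(-159\right) = - \frac{159}{2} \approx -79.5$)
$v = - \frac{6021}{2}$ ($v = \left(- \frac{159}{2} - 8684\right) + 5753 = - \frac{17527}{2} + 5753 = - \frac{6021}{2} \approx -3010.5$)
$v \frac{-4 + 6}{3 + 0} = - \frac{6021 \frac{-4 + 6}{3 + 0}}{2} = - \frac{6021 \cdot \frac{2}{3}}{2} = - \frac{6021 \cdot 2 \cdot \frac{1}{3}}{2} = \left(- \frac{6021}{2}\right) \frac{2}{3} = -2007$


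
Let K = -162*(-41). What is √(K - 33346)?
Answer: 4*I*√1669 ≈ 163.41*I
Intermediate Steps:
K = 6642
√(K - 33346) = √(6642 - 33346) = √(-26704) = 4*I*√1669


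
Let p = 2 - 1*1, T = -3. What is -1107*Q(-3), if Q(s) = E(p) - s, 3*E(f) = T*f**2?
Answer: -2214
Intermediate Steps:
p = 1 (p = 2 - 1 = 1)
E(f) = -f**2 (E(f) = (-3*f**2)/3 = -f**2)
Q(s) = -1 - s (Q(s) = -1*1**2 - s = -1*1 - s = -1 - s)
-1107*Q(-3) = -1107*(-1 - 1*(-3)) = -1107*(-1 + 3) = -1107*2 = -2214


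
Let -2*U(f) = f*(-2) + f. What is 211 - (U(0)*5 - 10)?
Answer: 221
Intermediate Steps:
U(f) = f/2 (U(f) = -(f*(-2) + f)/2 = -(-2*f + f)/2 = -(-1)*f/2 = f/2)
211 - (U(0)*5 - 10) = 211 - (((½)*0)*5 - 10) = 211 - (0*5 - 10) = 211 - (0 - 10) = 211 - 1*(-10) = 211 + 10 = 221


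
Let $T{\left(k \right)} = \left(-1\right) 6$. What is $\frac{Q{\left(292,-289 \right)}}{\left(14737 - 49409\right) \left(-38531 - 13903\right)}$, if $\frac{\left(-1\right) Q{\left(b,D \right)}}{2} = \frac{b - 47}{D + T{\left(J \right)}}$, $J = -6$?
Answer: $\frac{49}{53630753616} \approx 9.1365 \cdot 10^{-10}$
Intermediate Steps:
$T{\left(k \right)} = -6$
$Q{\left(b,D \right)} = - \frac{2 \left(-47 + b\right)}{-6 + D}$ ($Q{\left(b,D \right)} = - 2 \frac{b - 47}{D - 6} = - 2 \frac{-47 + b}{-6 + D} = - \frac{2 \left(-47 + b\right)}{-6 + D}$)
$\frac{Q{\left(292,-289 \right)}}{\left(14737 - 49409\right) \left(-38531 - 13903\right)} = \frac{2 \frac{1}{-6 - 289} \left(47 - 292\right)}{\left(14737 - 49409\right) \left(-38531 - 13903\right)} = \frac{2 \frac{1}{-295} \left(47 - 292\right)}{\left(-34672\right) \left(-52434\right)} = \frac{2 \left(- \frac{1}{295}\right) \left(-245\right)}{1817991648} = \frac{98}{59} \cdot \frac{1}{1817991648} = \frac{49}{53630753616}$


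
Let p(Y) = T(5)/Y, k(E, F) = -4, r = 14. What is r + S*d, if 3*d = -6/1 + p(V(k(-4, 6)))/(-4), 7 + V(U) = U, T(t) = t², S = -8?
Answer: 940/33 ≈ 28.485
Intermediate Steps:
V(U) = -7 + U
p(Y) = 25/Y (p(Y) = 5²/Y = 25/Y)
d = -239/132 (d = (-6/1 + (25/(-7 - 4))/(-4))/3 = (-6*1 + (25/(-11))*(-¼))/3 = (-6 + (25*(-1/11))*(-¼))/3 = (-6 - 25/11*(-¼))/3 = (-6 + 25/44)/3 = (⅓)*(-239/44) = -239/132 ≈ -1.8106)
r + S*d = 14 - 8*(-239/132) = 14 + 478/33 = 940/33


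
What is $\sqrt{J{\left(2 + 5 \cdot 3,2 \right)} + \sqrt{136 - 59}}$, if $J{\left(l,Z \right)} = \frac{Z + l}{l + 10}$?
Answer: $\frac{\sqrt{57 + 81 \sqrt{77}}}{9} \approx 3.0787$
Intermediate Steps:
$J{\left(l,Z \right)} = \frac{Z + l}{10 + l}$
$\sqrt{J{\left(2 + 5 \cdot 3,2 \right)} + \sqrt{136 - 59}} = \sqrt{\frac{2 + \left(2 + 5 \cdot 3\right)}{10 + \left(2 + 5 \cdot 3\right)} + \sqrt{136 - 59}} = \sqrt{\frac{2 + \left(2 + 15\right)}{10 + \left(2 + 15\right)} + \sqrt{77}} = \sqrt{\frac{2 + 17}{10 + 17} + \sqrt{77}} = \sqrt{\frac{1}{27} \cdot 19 + \sqrt{77}} = \sqrt{\frac{19}{27} + \sqrt{77}}$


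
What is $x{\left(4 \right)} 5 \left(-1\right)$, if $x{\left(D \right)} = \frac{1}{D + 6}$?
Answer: $- \frac{1}{2} \approx -0.5$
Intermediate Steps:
$x{\left(D \right)} = \frac{1}{6 + D}$
$x{\left(4 \right)} 5 \left(-1\right) = \frac{1}{6 + 4} \cdot 5 \left(-1\right) = \frac{1}{10} \cdot 5 \left(-1\right) = \frac{1}{2} \left(-1\right) = - \frac{1}{2}$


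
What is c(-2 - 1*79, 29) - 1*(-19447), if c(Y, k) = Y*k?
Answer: 17098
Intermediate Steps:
c(-2 - 1*79, 29) - 1*(-19447) = (-2 - 1*79)*29 - 1*(-19447) = (-2 - 79)*29 + 19447 = -81*29 + 19447 = -2349 + 19447 = 17098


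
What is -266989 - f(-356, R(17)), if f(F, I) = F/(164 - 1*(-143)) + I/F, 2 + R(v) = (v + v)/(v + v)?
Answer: -29179635359/109292 ≈ -2.6699e+5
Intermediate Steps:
R(v) = -1 (R(v) = -2 + (v + v)/(v + v) = -2 + (2*v)/((2*v)) = -2 + (2*v)*(1/(2*v)) = -2 + 1 = -1)
f(F, I) = F/307 + I/F (f(F, I) = F/(164 + 143) + I/F = F/307 + I/F)
-266989 - f(-356, R(17)) = -266989 - ((1/307)*(-356) - 1/(-356)) = -266989 - (-356/307 - 1*(-1/356)) = -266989 - (-356/307 + 1/356) = -266989 - 1*(-126429/109292) = -266989 + 126429/109292 = -29179635359/109292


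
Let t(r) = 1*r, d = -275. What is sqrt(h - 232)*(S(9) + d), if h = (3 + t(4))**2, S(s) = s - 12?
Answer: -278*I*sqrt(183) ≈ -3760.7*I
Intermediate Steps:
S(s) = -12 + s
t(r) = r
h = 49 (h = (3 + 4)**2 = 7**2 = 49)
sqrt(h - 232)*(S(9) + d) = sqrt(49 - 232)*((-12 + 9) - 275) = sqrt(-183)*(-3 - 275) = (I*sqrt(183))*(-278) = -278*I*sqrt(183)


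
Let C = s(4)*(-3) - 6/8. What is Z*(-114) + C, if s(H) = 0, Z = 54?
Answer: -24627/4 ≈ -6156.8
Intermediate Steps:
C = -3/4 (C = 0*(-3) - 6/8 = 0 - 6*1/8 = 0 - 3/4 = -3/4 ≈ -0.75000)
Z*(-114) + C = 54*(-114) - 3/4 = -6156 - 3/4 = -24627/4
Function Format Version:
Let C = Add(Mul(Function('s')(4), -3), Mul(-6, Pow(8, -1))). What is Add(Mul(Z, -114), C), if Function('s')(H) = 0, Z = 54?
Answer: Rational(-24627, 4) ≈ -6156.8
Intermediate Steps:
C = Rational(-3, 4) (C = Add(Mul(0, -3), Mul(-6, Pow(8, -1))) = Add(0, Mul(-6, Rational(1, 8))) = Add(0, Rational(-3, 4)) = Rational(-3, 4) ≈ -0.75000)
Add(Mul(Z, -114), C) = Add(Mul(54, -114), Rational(-3, 4)) = Add(-6156, Rational(-3, 4)) = Rational(-24627, 4)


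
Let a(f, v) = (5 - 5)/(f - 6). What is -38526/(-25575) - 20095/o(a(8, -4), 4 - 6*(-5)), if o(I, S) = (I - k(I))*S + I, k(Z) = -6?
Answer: -168690107/1739100 ≈ -96.999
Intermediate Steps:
a(f, v) = 0 (a(f, v) = 0/(-6 + f) = 0)
o(I, S) = I + S*(6 + I) (o(I, S) = (I - 1*(-6))*S + I = (I + 6)*S + I = (6 + I)*S + I = S*(6 + I) + I = I + S*(6 + I))
-38526/(-25575) - 20095/o(a(8, -4), 4 - 6*(-5)) = -38526/(-25575) - 20095/(0 + 6*(4 - 6*(-5)) + 0*(4 - 6*(-5))) = -38526*(-1/25575) - 20095/(0 + 6*(4 + 30) + 0*(4 + 30)) = 12842/8525 - 20095/(0 + 6*34 + 0*34) = 12842/8525 - 20095/(0 + 204 + 0) = 12842/8525 - 20095/204 = -168690107/1739100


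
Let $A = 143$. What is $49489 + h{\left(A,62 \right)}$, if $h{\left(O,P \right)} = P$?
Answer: $49551$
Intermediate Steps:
$49489 + h{\left(A,62 \right)} = 49489 + 62 = 49551$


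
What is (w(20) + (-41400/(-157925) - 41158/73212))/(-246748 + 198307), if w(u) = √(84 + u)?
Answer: 69378007/11201501780982 - 2*√26/48441 ≈ -0.00020433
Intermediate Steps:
(w(20) + (-41400/(-157925) - 41158/73212))/(-246748 + 198307) = (√(84 + 20) + (-41400/(-157925) - 41158/73212))/(-246748 + 198307) = (√104 + (-41400*(-1/157925) - 41158*1/73212))/(-48441) = (2*√26 + (1656/6317 - 20579/36606))*(-1/48441) = (2*√26 - 69378007/231240102)*(-1/48441) = (-69378007/231240102 + 2*√26)*(-1/48441) = 69378007/11201501780982 - 2*√26/48441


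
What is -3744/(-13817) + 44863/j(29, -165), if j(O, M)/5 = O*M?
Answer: -18286099/11399025 ≈ -1.6042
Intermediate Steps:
j(O, M) = 5*M*O (j(O, M) = 5*(O*M) = 5*(M*O) = 5*M*O)
-3744/(-13817) + 44863/j(29, -165) = -3744/(-13817) + 44863/((5*(-165)*29)) = -3744*(-1/13817) + 44863/(-23925) = 3744/13817 + 44863*(-1/23925) = 3744/13817 - 1547/825 = -18286099/11399025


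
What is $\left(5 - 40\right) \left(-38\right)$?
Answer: $1330$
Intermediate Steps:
$\left(5 - 40\right) \left(-38\right) = \left(-35\right) \left(-38\right) = 1330$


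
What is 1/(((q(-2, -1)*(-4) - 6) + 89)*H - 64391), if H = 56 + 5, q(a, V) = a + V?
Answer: -1/58596 ≈ -1.7066e-5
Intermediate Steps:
q(a, V) = V + a
H = 61
1/(((q(-2, -1)*(-4) - 6) + 89)*H - 64391) = 1/((((-1 - 2)*(-4) - 6) + 89)*61 - 64391) = 1/(((-3*(-4) - 6) + 89)*61 - 64391) = 1/(((12 - 6) + 89)*61 - 64391) = 1/((6 + 89)*61 - 64391) = 1/(95*61 - 64391) = 1/(5795 - 64391) = 1/(-58596) = -1/58596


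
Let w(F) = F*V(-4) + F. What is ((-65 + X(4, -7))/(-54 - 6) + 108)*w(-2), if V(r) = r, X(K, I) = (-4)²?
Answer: 6529/10 ≈ 652.90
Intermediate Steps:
X(K, I) = 16
w(F) = -3*F (w(F) = F*(-4) + F = -4*F + F = -3*F)
((-65 + X(4, -7))/(-54 - 6) + 108)*w(-2) = ((-65 + 16)/(-54 - 6) + 108)*(-3*(-2)) = (-49/(-60) + 108)*6 = (-49*(-1/60) + 108)*6 = (49/60 + 108)*6 = (6529/60)*6 = 6529/10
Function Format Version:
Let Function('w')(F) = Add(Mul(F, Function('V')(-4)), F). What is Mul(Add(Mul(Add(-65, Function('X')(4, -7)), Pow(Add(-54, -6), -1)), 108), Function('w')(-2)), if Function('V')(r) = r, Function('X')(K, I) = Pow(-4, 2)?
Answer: Rational(6529, 10) ≈ 652.90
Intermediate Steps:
Function('X')(K, I) = 16
Function('w')(F) = Mul(-3, F) (Function('w')(F) = Add(Mul(F, -4), F) = Add(Mul(-4, F), F) = Mul(-3, F))
Mul(Add(Mul(Add(-65, Function('X')(4, -7)), Pow(Add(-54, -6), -1)), 108), Function('w')(-2)) = Mul(Add(Mul(Add(-65, 16), Pow(Add(-54, -6), -1)), 108), Mul(-3, -2)) = Mul(Add(Mul(-49, Pow(-60, -1)), 108), 6) = Mul(Add(Mul(-49, Rational(-1, 60)), 108), 6) = Mul(Add(Rational(49, 60), 108), 6) = Mul(Rational(6529, 60), 6) = Rational(6529, 10)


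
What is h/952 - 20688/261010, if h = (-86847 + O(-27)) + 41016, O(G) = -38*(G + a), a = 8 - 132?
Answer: -5242184453/124240760 ≈ -42.194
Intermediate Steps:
a = -124
O(G) = 4712 - 38*G (O(G) = -38*(G - 124) = -38*(-124 + G) = 4712 - 38*G)
h = -40093 (h = (-86847 + (4712 - 38*(-27))) + 41016 = (-86847 + (4712 + 1026)) + 41016 = (-86847 + 5738) + 41016 = -81109 + 41016 = -40093)
h/952 - 20688/261010 = -40093/952 - 20688/261010 = -40093*1/952 - 20688*1/261010 = -40093/952 - 10344/130505 = -5242184453/124240760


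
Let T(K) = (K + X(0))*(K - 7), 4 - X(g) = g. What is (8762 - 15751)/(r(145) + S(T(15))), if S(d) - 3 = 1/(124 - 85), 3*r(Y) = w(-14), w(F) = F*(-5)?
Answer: -272571/1028 ≈ -265.15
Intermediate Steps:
X(g) = 4 - g
w(F) = -5*F
T(K) = (-7 + K)*(4 + K) (T(K) = (K + (4 - 1*0))*(K - 7) = (K + (4 + 0))*(-7 + K) = (K + 4)*(-7 + K) = (4 + K)*(-7 + K) = (-7 + K)*(4 + K))
r(Y) = 70/3 (r(Y) = (-5*(-14))/3 = (⅓)*70 = 70/3)
S(d) = 118/39 (S(d) = 3 + 1/(124 - 85) = 3 + 1/39 = 118/39)
(8762 - 15751)/(r(145) + S(T(15))) = (8762 - 15751)/(70/3 + 118/39) = -6989/1028/39 = -6989*39/1028 = -272571/1028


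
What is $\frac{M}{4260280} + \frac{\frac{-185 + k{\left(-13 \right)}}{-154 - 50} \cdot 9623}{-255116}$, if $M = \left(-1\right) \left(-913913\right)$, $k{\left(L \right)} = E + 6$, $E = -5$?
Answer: $\frac{108749980979}{602501578440} \approx 0.1805$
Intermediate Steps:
$k{\left(L \right)} = 1$ ($k{\left(L \right)} = -5 + 6 = 1$)
$M = 913913$
$\frac{M}{4260280} + \frac{\frac{-185 + k{\left(-13 \right)}}{-154 - 50} \cdot 9623}{-255116} = \frac{913913}{4260280} + \frac{\frac{-185 + 1}{-154 - 50} \cdot 9623}{-255116} = 913913 \cdot \frac{1}{4260280} + - \frac{184}{-204} \cdot 9623 \left(- \frac{1}{255116}\right) = \frac{913913}{4260280} + \left(-184\right) \left(- \frac{1}{204}\right) 9623 \left(- \frac{1}{255116}\right) = \frac{913913}{4260280} + \frac{46}{51} \cdot 9623 \left(- \frac{1}{255116}\right) = \frac{913913}{4260280} + \frac{442658}{51} \left(- \frac{1}{255116}\right) = \frac{913913}{4260280} - \frac{9623}{282846} = \frac{108749980979}{602501578440}$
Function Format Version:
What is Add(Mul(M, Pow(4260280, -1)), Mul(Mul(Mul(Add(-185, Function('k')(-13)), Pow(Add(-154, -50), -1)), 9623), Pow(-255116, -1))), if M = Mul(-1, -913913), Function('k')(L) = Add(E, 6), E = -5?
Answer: Rational(108749980979, 602501578440) ≈ 0.18050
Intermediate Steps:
Function('k')(L) = 1 (Function('k')(L) = Add(-5, 6) = 1)
M = 913913
Add(Mul(M, Pow(4260280, -1)), Mul(Mul(Mul(Add(-185, Function('k')(-13)), Pow(Add(-154, -50), -1)), 9623), Pow(-255116, -1))) = Add(Mul(913913, Pow(4260280, -1)), Mul(Mul(Mul(Add(-185, 1), Pow(Add(-154, -50), -1)), 9623), Pow(-255116, -1))) = Add(Mul(913913, Rational(1, 4260280)), Mul(Mul(Mul(-184, Pow(-204, -1)), 9623), Rational(-1, 255116))) = Add(Rational(913913, 4260280), Mul(Mul(Mul(-184, Rational(-1, 204)), 9623), Rational(-1, 255116))) = Add(Rational(913913, 4260280), Mul(Mul(Rational(46, 51), 9623), Rational(-1, 255116))) = Add(Rational(913913, 4260280), Mul(Rational(442658, 51), Rational(-1, 255116))) = Add(Rational(913913, 4260280), Rational(-9623, 282846)) = Rational(108749980979, 602501578440)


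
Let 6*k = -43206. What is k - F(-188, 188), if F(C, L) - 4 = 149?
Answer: -7354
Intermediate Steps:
k = -7201 (k = (⅙)*(-43206) = -7201)
F(C, L) = 153 (F(C, L) = 4 + 149 = 153)
k - F(-188, 188) = -7201 - 1*153 = -7201 - 153 = -7354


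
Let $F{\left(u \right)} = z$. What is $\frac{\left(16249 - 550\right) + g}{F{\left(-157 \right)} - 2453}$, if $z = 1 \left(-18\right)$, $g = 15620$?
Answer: $- \frac{31319}{2471} \approx -12.675$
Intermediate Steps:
$z = -18$
$F{\left(u \right)} = -18$
$\frac{\left(16249 - 550\right) + g}{F{\left(-157 \right)} - 2453} = \frac{\left(16249 - 550\right) + 15620}{-18 - 2453} = \frac{15699 + 15620}{-2471} = 31319 \left(- \frac{1}{2471}\right) = - \frac{31319}{2471}$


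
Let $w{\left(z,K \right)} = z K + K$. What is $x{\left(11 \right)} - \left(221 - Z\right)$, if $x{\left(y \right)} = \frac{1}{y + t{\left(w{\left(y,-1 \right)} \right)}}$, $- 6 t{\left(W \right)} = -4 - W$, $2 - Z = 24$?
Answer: $- \frac{7044}{29} \approx -242.9$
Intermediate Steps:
$Z = -22$ ($Z = 2 - 24 = -22$)
$w{\left(z,K \right)} = K + K z$ ($w{\left(z,K \right)} = K z + K = K + K z$)
$t{\left(W \right)} = \frac{2}{3} + \frac{W}{6}$ ($t{\left(W \right)} = - \frac{-4 - W}{6} = \frac{2}{3} + \frac{W}{6}$)
$x{\left(y \right)} = \frac{1}{\frac{1}{2} + \frac{5 y}{6}}$ ($x{\left(y \right)} = \frac{1}{y + \left(\frac{2}{3} + \frac{\left(-1\right) \left(1 + y\right)}{6}\right)} = \frac{1}{y + \left(\frac{2}{3} + \frac{-1 - y}{6}\right)} = \frac{1}{y + \left(\frac{2}{3} - \left(\frac{1}{6} + \frac{y}{6}\right)\right)} = \frac{1}{y - \left(- \frac{1}{2} + \frac{y}{6}\right)} = \frac{1}{\frac{1}{2} + \frac{5 y}{6}}$)
$x{\left(11 \right)} - \left(221 - Z\right) = \frac{6}{3 + 5 \cdot 11} - \left(221 - -22\right) = \frac{6}{3 + 55} - \left(221 + 22\right) = \frac{6}{58} - 243 = 6 \cdot \frac{1}{58} - 243 = \frac{3}{29} - 243 = - \frac{7044}{29}$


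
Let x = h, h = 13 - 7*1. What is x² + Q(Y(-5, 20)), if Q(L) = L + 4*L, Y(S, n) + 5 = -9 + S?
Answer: -59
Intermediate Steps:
Y(S, n) = -14 + S (Y(S, n) = -5 + (-9 + S) = -14 + S)
Q(L) = 5*L
h = 6 (h = 13 - 7 = 6)
x = 6
x² + Q(Y(-5, 20)) = 6² + 5*(-14 - 5) = 36 + 5*(-19) = 36 - 95 = -59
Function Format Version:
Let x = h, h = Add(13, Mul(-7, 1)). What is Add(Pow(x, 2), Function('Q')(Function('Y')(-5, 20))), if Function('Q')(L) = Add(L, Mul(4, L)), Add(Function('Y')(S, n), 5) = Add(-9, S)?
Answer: -59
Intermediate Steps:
Function('Y')(S, n) = Add(-14, S) (Function('Y')(S, n) = Add(-5, Add(-9, S)) = Add(-14, S))
Function('Q')(L) = Mul(5, L)
h = 6 (h = Add(13, -7) = 6)
x = 6
Add(Pow(x, 2), Function('Q')(Function('Y')(-5, 20))) = Add(Pow(6, 2), Mul(5, Add(-14, -5))) = Add(36, Mul(5, -19)) = Add(36, -95) = -59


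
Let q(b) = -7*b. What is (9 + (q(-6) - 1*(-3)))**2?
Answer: 2916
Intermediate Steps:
(9 + (q(-6) - 1*(-3)))**2 = (9 + (-7*(-6) - 1*(-3)))**2 = (9 + (42 + 3))**2 = (9 + 45)**2 = 54**2 = 2916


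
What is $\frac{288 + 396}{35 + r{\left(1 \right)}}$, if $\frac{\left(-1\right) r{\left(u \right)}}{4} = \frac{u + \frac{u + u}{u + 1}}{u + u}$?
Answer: $\frac{684}{31} \approx 22.065$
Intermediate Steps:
$r{\left(u \right)} = - \frac{2 \left(u + \frac{2 u}{1 + u}\right)}{u}$ ($r{\left(u \right)} = - 4 \frac{u + \frac{u + u}{u + 1}}{u + u} = - 4 \frac{u + \frac{2 u}{1 + u}}{2 u} = - \frac{2 \left(u + \frac{2 u}{1 + u}\right)}{u}$)
$\frac{288 + 396}{35 + r{\left(1 \right)}} = \frac{288 + 396}{35 + \frac{2 \left(-3 - 1\right)}{1 + 1}} = \frac{684}{35 + \frac{2 \left(-3 - 1\right)}{2}} = \frac{684}{35 + 2 \cdot \frac{1}{2} \left(-4\right)} = \frac{684}{35 - 4} = \frac{684}{31}$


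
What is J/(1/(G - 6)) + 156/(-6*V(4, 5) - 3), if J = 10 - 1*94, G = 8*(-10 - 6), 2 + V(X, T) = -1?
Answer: 56332/5 ≈ 11266.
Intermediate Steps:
V(X, T) = -3 (V(X, T) = -2 - 1 = -3)
G = -128 (G = 8*(-16) = -128)
J = -84 (J = 10 - 94 = -84)
J/(1/(G - 6)) + 156/(-6*V(4, 5) - 3) = -84/(1/(-128 - 6)) + 156/(-6*(-3) - 3) = -84/(1/(-134)) + 156/(18 - 3) = -84/(-1/134) + 156/15 = -84*(-134) + 156*(1/15) = 11256 + 52/5 = 56332/5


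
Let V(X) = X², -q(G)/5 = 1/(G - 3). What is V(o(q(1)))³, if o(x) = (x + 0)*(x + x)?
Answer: 244140625/64 ≈ 3.8147e+6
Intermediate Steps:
q(G) = -5/(-3 + G) (q(G) = -5/(G - 3) = -5/(-3 + G))
o(x) = 2*x² (o(x) = x*(2*x) = 2*x²)
V(o(q(1)))³ = ((2*(-5/(-3 + 1))²)²)³ = ((2*(-5/(-2))²)²)³ = ((2*(-5*(-½))²)²)³ = ((2*(5/2)²)²)³ = ((2*(25/4))²)³ = ((25/2)²)³ = (625/4)³ = 244140625/64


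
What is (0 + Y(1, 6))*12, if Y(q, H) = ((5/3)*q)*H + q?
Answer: 132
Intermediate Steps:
Y(q, H) = q + 5*H*q/3 (Y(q, H) = ((5*(⅓))*q)*H + q = (5*q/3)*H + q = 5*H*q/3 + q = q + 5*H*q/3)
(0 + Y(1, 6))*12 = (0 + (⅓)*1*(3 + 5*6))*12 = (0 + (⅓)*1*(3 + 30))*12 = (0 + (⅓)*1*33)*12 = (0 + 11)*12 = 11*12 = 132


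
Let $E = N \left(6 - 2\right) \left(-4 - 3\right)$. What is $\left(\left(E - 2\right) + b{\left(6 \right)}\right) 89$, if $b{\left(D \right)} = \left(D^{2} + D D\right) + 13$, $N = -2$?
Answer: $12371$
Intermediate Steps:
$E = 56$ ($E = - 2 \left(6 - 2\right) \left(-4 - 3\right) = - 2 \cdot 4 \left(-7\right) = \left(-2\right) \left(-28\right) = 56$)
$b{\left(D \right)} = 13 + 2 D^{2}$ ($b{\left(D \right)} = \left(D^{2} + D^{2}\right) + 13 = 2 D^{2} + 13 = 13 + 2 D^{2}$)
$\left(\left(E - 2\right) + b{\left(6 \right)}\right) 89 = \left(\left(56 - 2\right) + \left(13 + 2 \cdot 6^{2}\right)\right) 89 = \left(\left(56 - 2\right) + \left(13 + 2 \cdot 36\right)\right) 89 = \left(54 + \left(13 + 72\right)\right) 89 = \left(54 + 85\right) 89 = 139 \cdot 89 = 12371$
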